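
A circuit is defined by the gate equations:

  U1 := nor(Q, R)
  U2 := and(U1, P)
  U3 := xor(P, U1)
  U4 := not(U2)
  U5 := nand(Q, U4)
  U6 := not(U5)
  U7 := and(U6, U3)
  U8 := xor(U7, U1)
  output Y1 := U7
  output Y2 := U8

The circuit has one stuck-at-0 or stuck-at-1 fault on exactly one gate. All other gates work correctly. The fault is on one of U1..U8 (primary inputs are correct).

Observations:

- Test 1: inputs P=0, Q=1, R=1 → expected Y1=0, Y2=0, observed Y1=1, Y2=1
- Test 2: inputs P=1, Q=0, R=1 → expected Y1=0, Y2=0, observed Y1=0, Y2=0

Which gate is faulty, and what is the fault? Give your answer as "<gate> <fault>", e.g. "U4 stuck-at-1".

Fault-free values for test 1 (P=0, Q=1, R=1): U1=0, U2=0, U3=0, U4=1, U5=0, U6=1, U7=0, U8=0, giving Y1=0, Y2=0. Observed Y1=1, Y2=1.
Test 1: faults giving observed Y1=1, Y2=1 are {U3 stuck-at-1, U7 stuck-at-1}.
Test 2 (P=1, Q=0, R=1): fault-free U1=0, U2=0, U3=1, U4=1, U5=1, U6=0, U7=0, U8=0 → Y1=0, Y2=0; observed Y1=0, Y2=0. Eliminates U7 stuck-at-1.
Only U3 stuck-at-1 is consistent with every test.

U3 stuck-at-1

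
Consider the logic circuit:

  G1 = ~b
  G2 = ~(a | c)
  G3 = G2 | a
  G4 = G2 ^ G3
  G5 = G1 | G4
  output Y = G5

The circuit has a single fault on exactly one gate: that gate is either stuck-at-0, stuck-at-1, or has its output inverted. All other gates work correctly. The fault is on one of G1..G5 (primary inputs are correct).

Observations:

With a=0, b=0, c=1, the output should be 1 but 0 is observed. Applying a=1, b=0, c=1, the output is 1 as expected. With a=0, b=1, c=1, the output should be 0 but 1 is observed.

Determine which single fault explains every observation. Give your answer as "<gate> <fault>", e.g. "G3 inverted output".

Fault-free values for test 1 (a=0, b=0, c=1): G1=1, G2=0, G3=0, G4=0, G5=1, giving Y=1. Observed 0.
Test 1: faults giving observed 0 are {G1 stuck-at-0, G1 inverted output, G5 stuck-at-0, G5 inverted output}.
Test 2 (a=1, b=0, c=1): fault-free G1=1, G2=0, G3=1, G4=1, G5=1 → 1; observed 1. Eliminates G5 stuck-at-0, G5 inverted output.
Test 3 (a=0, b=1, c=1): fault-free G1=0, G2=0, G3=0, G4=0, G5=0 → 0; observed 1. Eliminates G1 stuck-at-0.
Only G1 inverted output is consistent with every test.

G1 inverted output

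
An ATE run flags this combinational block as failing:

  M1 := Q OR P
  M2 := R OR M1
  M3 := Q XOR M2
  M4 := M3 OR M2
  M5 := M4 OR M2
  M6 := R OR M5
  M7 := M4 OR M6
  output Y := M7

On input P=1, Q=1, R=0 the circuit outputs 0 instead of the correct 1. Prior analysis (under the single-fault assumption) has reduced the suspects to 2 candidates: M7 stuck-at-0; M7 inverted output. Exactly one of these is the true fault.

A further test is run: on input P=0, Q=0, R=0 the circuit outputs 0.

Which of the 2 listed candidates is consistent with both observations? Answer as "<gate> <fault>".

M7 stuck-at-0

Evaluate each candidate on input P=0, Q=0, R=0:
  M7 stuck-at-0: M1=0, M2=0, M3=0, M4=0, M5=0, M6=0, M7=0 [stuck-at-0] → 0 — matches
  M7 inverted output: M1=0, M2=0, M3=0, M4=0, M5=0, M6=0, M7=1 [inverted output] → 1 — eliminated
Only M7 stuck-at-0 reproduces the observed 0.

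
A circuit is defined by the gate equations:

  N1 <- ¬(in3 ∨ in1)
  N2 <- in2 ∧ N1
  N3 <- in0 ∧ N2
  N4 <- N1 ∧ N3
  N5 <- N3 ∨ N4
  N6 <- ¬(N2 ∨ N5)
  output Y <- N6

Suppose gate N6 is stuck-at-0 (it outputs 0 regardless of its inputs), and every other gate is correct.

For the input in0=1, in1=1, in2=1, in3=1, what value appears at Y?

0

Propagate with N6 forced: N1=0, N2=0, N3=0, N4=0, N5=0, N6=0 [stuck-at-0].
So Y = 0. (Without the fault it would be 1.)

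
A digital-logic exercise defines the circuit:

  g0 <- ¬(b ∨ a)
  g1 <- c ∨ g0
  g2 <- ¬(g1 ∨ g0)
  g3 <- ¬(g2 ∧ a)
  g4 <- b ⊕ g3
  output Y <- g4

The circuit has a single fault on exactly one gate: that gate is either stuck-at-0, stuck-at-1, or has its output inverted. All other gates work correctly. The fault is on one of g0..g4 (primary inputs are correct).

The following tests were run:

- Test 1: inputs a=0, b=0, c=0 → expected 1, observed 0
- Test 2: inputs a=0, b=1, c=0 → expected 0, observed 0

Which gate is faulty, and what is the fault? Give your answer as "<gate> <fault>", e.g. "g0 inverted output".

Fault-free values for test 1 (a=0, b=0, c=0): g0=1, g1=1, g2=0, g3=1, g4=1, giving Y=1. Observed 0.
Test 1: faults giving observed 0 are {g3 stuck-at-0, g3 inverted output, g4 stuck-at-0, g4 inverted output}.
Test 2 (a=0, b=1, c=0): fault-free g0=0, g1=0, g2=1, g3=1, g4=0 → 0; observed 0. Eliminates g3 stuck-at-0, g3 inverted output, g4 inverted output.
Only g4 stuck-at-0 is consistent with every test.

g4 stuck-at-0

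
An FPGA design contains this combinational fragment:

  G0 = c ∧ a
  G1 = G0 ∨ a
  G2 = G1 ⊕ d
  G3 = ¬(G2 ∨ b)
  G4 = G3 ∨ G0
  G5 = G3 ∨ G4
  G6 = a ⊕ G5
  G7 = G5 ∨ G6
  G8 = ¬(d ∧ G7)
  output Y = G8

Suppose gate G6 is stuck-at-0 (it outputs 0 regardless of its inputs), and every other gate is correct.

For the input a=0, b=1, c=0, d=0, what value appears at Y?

1

Propagate with G6 forced: G0=0, G1=0, G2=0, G3=0, G4=0, G5=0, G6=0 [stuck-at-0], G7=0, G8=1.
So Y = 1. (Same as the fault-free value — the fault is masked on this input.)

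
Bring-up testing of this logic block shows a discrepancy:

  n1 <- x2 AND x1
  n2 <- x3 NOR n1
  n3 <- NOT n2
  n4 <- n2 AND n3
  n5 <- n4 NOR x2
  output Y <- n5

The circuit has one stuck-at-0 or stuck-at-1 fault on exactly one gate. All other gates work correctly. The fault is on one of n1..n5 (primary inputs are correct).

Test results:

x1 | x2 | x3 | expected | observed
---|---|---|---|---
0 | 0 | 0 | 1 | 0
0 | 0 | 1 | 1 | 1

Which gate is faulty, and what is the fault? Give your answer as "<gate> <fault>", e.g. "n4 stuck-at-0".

Fault-free values for test 1 (x1=0, x2=0, x3=0): n1=0, n2=1, n3=0, n4=0, n5=1, giving Y=1. Observed 0.
Test 1: faults giving observed 0 are {n3 stuck-at-1, n4 stuck-at-1, n5 stuck-at-0}.
Test 2 (x1=0, x2=0, x3=1): fault-free n1=0, n2=0, n3=1, n4=0, n5=1 → 1; observed 1. Eliminates n4 stuck-at-1, n5 stuck-at-0.
Only n3 stuck-at-1 is consistent with every test.

n3 stuck-at-1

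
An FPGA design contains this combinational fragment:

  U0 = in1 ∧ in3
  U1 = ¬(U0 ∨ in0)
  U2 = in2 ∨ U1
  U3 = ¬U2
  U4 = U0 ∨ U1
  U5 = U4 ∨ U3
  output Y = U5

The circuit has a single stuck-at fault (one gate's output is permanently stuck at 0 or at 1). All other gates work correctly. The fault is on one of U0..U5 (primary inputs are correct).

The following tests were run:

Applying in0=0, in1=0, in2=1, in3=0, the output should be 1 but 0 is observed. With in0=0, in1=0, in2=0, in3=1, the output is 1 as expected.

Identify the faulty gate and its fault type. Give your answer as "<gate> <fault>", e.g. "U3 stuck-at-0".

Fault-free values for test 1 (in0=0, in1=0, in2=1, in3=0): U0=0, U1=1, U2=1, U3=0, U4=1, U5=1, giving Y=1. Observed 0.
Test 1: faults giving observed 0 are {U1 stuck-at-0, U4 stuck-at-0, U5 stuck-at-0}.
Test 2 (in0=0, in1=0, in2=0, in3=1): fault-free U0=0, U1=1, U2=1, U3=0, U4=1, U5=1 → 1; observed 1. Eliminates U4 stuck-at-0, U5 stuck-at-0.
Only U1 stuck-at-0 is consistent with every test.

U1 stuck-at-0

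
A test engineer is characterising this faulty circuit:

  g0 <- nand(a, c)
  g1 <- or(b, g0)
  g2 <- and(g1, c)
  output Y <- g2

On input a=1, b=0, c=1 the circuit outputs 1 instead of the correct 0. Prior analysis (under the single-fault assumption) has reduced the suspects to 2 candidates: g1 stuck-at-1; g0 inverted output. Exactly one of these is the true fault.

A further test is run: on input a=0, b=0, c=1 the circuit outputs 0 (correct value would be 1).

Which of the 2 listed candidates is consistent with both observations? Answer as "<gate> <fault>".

Evaluate each candidate on input a=0, b=0, c=1:
  g1 stuck-at-1: g0=1, g1=1 [stuck-at-1], g2=1 → 1 — eliminated
  g0 inverted output: g0=0 [inverted output], g1=0, g2=0 → 0 — matches
Only g0 inverted output reproduces the observed 0.

g0 inverted output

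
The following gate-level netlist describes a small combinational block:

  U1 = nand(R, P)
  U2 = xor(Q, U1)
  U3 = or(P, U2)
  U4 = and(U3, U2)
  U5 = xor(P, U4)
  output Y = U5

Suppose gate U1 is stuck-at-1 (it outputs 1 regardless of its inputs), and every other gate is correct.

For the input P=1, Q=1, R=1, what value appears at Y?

1

Propagate with U1 forced: U1=1 [stuck-at-1], U2=0, U3=1, U4=0, U5=1.
So Y = 1. (Without the fault it would be 0.)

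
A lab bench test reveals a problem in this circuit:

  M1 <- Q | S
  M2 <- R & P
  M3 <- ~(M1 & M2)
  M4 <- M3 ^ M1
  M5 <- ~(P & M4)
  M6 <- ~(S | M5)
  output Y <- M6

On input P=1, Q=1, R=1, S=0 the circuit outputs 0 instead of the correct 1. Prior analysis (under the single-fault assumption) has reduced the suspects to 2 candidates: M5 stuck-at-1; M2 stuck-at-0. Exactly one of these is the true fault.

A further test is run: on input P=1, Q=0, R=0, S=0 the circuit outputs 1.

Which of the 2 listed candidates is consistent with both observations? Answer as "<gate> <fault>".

M2 stuck-at-0

Evaluate each candidate on input P=1, Q=0, R=0, S=0:
  M5 stuck-at-1: M1=0, M2=0, M3=1, M4=1, M5=1 [stuck-at-1], M6=0 → 0 — eliminated
  M2 stuck-at-0: M1=0, M2=0 [stuck-at-0], M3=1, M4=1, M5=0, M6=1 → 1 — matches
Only M2 stuck-at-0 reproduces the observed 1.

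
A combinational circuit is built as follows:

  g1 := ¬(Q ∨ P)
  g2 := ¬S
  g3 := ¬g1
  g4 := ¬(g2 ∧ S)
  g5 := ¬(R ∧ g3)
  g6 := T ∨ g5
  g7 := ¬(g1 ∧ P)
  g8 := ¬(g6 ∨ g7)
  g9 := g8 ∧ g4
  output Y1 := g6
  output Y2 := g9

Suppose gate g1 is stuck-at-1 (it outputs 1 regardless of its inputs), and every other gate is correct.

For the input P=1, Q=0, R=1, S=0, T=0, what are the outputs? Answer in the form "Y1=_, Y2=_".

Y1=1, Y2=0

Propagate with g1 forced: g1=1 [stuck-at-1], g2=1, g3=0, g4=1, g5=1, g6=1, g7=0, g8=0, g9=0.
So the outputs are Y1=1, Y2=0. (Without the fault they would be Y1=0, Y2=0.)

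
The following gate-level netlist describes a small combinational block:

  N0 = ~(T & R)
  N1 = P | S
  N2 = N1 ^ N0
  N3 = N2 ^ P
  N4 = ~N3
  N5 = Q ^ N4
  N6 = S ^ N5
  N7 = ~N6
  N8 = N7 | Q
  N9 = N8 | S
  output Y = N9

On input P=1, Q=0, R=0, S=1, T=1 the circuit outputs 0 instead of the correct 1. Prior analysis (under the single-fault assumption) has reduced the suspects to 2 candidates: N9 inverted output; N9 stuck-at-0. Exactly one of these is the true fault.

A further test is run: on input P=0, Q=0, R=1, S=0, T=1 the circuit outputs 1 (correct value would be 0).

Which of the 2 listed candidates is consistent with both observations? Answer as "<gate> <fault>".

Evaluate each candidate on input P=0, Q=0, R=1, S=0, T=1:
  N9 inverted output: N0=0, N1=0, N2=0, N3=0, N4=1, N5=1, N6=1, N7=0, N8=0, N9=1 [inverted output] → 1 — matches
  N9 stuck-at-0: N0=0, N1=0, N2=0, N3=0, N4=1, N5=1, N6=1, N7=0, N8=0, N9=0 [stuck-at-0] → 0 — eliminated
Only N9 inverted output reproduces the observed 1.

N9 inverted output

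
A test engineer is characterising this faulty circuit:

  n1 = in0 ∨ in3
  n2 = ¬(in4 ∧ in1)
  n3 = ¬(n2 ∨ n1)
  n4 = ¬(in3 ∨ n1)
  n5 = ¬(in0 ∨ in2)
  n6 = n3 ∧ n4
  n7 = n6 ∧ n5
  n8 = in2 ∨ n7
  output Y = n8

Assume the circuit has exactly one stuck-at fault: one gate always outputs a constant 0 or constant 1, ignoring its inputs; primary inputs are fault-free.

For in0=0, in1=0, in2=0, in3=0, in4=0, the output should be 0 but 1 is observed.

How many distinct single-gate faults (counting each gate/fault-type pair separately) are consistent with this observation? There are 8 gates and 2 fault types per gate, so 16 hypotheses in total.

5

Fault-free: n1=0, n2=1, n3=0, n4=1, n5=1, n6=0, n7=0, n8=0 → 0. Observed 1.
  n1: none of the 2 fault types match ✗
  n2: stuck-at-0 ✓; others ✗
  n3: stuck-at-1 ✓; others ✗
  n4: none of the 2 fault types match ✗
  n5: none of the 2 fault types match ✗
  n6: stuck-at-1 ✓; others ✗
  n7: stuck-at-1 ✓; others ✗
  n8: stuck-at-1 ✓; others ✗
Consistent faults: {n2 stuck-at-0, n3 stuck-at-1, n6 stuck-at-1, n7 stuck-at-1, n8 stuck-at-1} — 5 in all.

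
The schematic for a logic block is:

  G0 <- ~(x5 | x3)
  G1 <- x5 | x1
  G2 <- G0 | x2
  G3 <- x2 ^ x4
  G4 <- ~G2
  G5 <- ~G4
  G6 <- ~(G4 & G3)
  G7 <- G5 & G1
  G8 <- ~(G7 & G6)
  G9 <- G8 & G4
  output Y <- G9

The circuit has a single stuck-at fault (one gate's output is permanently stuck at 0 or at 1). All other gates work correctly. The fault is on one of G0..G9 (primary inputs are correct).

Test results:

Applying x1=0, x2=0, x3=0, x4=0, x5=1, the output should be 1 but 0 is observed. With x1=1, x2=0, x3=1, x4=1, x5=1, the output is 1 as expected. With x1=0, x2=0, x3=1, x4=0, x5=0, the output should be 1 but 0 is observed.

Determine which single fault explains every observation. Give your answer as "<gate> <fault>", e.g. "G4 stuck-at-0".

G7 stuck-at-1

Fault-free values for test 1 (x1=0, x2=0, x3=0, x4=0, x5=1): G0=0, G1=1, G2=0, G3=0, G4=1, G5=0, G6=1, G7=0, G8=1, G9=1, giving Y=1. Observed 0.
Test 1: faults giving observed 0 are {G0 stuck-at-1, G2 stuck-at-1, G4 stuck-at-0, G5 stuck-at-1, G7 stuck-at-1, G8 stuck-at-0, G9 stuck-at-0}.
Test 2 (x1=1, x2=0, x3=1, x4=1, x5=1): fault-free G0=0, G1=1, G2=0, G3=1, G4=1, G5=0, G6=0, G7=0, G8=1, G9=1 → 1; observed 1. Eliminates G0 stuck-at-1, G2 stuck-at-1, G4 stuck-at-0, G8 stuck-at-0, G9 stuck-at-0.
Test 3 (x1=0, x2=0, x3=1, x4=0, x5=0): fault-free G0=0, G1=0, G2=0, G3=0, G4=1, G5=0, G6=1, G7=0, G8=1, G9=1 → 1; observed 0. Eliminates G5 stuck-at-1.
Only G7 stuck-at-1 is consistent with every test.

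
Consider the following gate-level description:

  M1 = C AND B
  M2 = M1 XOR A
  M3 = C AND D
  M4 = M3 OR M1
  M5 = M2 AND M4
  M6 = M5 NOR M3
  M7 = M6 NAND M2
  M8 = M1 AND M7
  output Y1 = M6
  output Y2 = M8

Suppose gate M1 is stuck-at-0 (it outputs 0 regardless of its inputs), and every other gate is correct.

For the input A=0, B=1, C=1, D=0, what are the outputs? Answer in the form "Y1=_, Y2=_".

Y1=1, Y2=0

Propagate with M1 forced: M1=0 [stuck-at-0], M2=0, M3=0, M4=0, M5=0, M6=1, M7=1, M8=0.
So the outputs are Y1=1, Y2=0. (Without the fault they would be Y1=0, Y2=1.)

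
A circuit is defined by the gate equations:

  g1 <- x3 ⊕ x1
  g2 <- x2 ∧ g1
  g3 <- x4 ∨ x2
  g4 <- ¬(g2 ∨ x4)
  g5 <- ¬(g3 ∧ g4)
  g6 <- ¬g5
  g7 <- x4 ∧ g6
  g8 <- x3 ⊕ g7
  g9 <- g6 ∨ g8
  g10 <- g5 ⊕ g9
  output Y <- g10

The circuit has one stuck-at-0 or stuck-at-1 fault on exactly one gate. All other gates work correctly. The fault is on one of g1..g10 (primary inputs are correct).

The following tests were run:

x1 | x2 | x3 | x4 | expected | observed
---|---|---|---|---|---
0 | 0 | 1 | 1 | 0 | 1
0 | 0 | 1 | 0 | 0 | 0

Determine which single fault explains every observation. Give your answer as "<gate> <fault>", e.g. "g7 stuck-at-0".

Fault-free values for test 1 (x1=0, x2=0, x3=1, x4=1): g1=1, g2=0, g3=1, g4=0, g5=1, g6=0, g7=0, g8=1, g9=1, g10=0, giving Y=0. Observed 1.
Test 1: faults giving observed 1 are {g4 stuck-at-1, g5 stuck-at-0, g7 stuck-at-1, g8 stuck-at-0, g9 stuck-at-0, g10 stuck-at-1}.
Test 2 (x1=0, x2=0, x3=1, x4=0): fault-free g1=1, g2=0, g3=0, g4=1, g5=1, g6=0, g7=0, g8=1, g9=1, g10=0 → 0; observed 0. Eliminates g5 stuck-at-0, g7 stuck-at-1, g8 stuck-at-0, g9 stuck-at-0, g10 stuck-at-1.
Only g4 stuck-at-1 is consistent with every test.

g4 stuck-at-1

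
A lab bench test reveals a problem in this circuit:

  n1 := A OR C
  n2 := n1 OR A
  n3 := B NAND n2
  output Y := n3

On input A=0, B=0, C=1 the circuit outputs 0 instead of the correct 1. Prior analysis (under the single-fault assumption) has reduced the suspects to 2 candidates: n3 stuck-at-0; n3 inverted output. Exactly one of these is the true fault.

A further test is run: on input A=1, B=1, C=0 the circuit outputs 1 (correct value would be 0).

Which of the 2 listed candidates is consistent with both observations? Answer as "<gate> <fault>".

Evaluate each candidate on input A=1, B=1, C=0:
  n3 stuck-at-0: n1=1, n2=1, n3=0 [stuck-at-0] → 0 — eliminated
  n3 inverted output: n1=1, n2=1, n3=1 [inverted output] → 1 — matches
Only n3 inverted output reproduces the observed 1.

n3 inverted output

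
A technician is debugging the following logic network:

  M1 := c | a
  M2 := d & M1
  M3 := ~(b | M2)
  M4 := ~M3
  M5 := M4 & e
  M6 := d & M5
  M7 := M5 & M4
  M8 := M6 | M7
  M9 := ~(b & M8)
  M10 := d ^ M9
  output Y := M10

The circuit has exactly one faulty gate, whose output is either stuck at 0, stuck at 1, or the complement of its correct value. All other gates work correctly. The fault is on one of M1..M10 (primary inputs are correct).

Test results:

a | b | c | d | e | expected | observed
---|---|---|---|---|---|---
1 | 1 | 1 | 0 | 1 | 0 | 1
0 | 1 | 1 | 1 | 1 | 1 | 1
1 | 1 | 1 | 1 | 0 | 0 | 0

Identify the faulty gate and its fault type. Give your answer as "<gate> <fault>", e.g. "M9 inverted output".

Fault-free values for test 1 (a=1, b=1, c=1, d=0, e=1): M1=1, M2=0, M3=0, M4=1, M5=1, M6=0, M7=1, M8=1, M9=0, M10=0, giving Y=0. Observed 1.
Test 1: faults giving observed 1 are {M3 stuck-at-1, M3 inverted output, M4 stuck-at-0, M4 inverted output, M5 stuck-at-0, M5 inverted output, M7 stuck-at-0, M7 inverted output, M8 stuck-at-0, M8 inverted output, M9 stuck-at-1, M9 inverted output, M10 stuck-at-1, M10 inverted output}.
Test 2 (a=0, b=1, c=1, d=1, e=1): fault-free M1=1, M2=1, M3=0, M4=1, M5=1, M6=1, M7=1, M8=1, M9=0, M10=1 → 1; observed 1. Eliminates M3 stuck-at-1, M3 inverted output, M4 stuck-at-0, M4 inverted output, M5 stuck-at-0, M5 inverted output, M8 stuck-at-0, M8 inverted output, M9 stuck-at-1, M9 inverted output, M10 inverted output.
Test 3 (a=1, b=1, c=1, d=1, e=0): fault-free M1=1, M2=1, M3=0, M4=1, M5=0, M6=0, M7=0, M8=0, M9=1, M10=0 → 0; observed 0. Eliminates M7 inverted output, M10 stuck-at-1.
Only M7 stuck-at-0 is consistent with every test.

M7 stuck-at-0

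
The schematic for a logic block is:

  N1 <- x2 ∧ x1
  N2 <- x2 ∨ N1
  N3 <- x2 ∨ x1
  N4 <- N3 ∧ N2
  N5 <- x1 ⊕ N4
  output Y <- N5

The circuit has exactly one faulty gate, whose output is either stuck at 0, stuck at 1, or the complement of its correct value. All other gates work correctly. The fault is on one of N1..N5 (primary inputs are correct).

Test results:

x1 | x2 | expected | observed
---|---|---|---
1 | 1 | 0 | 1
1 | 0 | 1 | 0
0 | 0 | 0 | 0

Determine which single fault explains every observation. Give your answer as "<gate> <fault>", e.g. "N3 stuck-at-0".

N2 inverted output

Fault-free values for test 1 (x1=1, x2=1): N1=1, N2=1, N3=1, N4=1, N5=0, giving Y=0. Observed 1.
Test 1: faults giving observed 1 are {N2 stuck-at-0, N2 inverted output, N3 stuck-at-0, N3 inverted output, N4 stuck-at-0, N4 inverted output, N5 stuck-at-1, N5 inverted output}.
Test 2 (x1=1, x2=0): fault-free N1=0, N2=0, N3=1, N4=0, N5=1 → 1; observed 0. Eliminates N2 stuck-at-0, N3 stuck-at-0, N3 inverted output, N4 stuck-at-0, N5 stuck-at-1.
Test 3 (x1=0, x2=0): fault-free N1=0, N2=0, N3=0, N4=0, N5=0 → 0; observed 0. Eliminates N4 inverted output, N5 inverted output.
Only N2 inverted output is consistent with every test.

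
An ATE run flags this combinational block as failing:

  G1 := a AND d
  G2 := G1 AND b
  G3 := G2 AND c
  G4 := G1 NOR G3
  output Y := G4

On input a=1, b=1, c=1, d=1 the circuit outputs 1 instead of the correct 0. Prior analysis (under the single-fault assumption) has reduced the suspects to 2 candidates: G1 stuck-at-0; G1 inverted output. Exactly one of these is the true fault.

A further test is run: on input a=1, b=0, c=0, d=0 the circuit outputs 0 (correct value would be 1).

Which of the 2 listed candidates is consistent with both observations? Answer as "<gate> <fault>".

Evaluate each candidate on input a=1, b=0, c=0, d=0:
  G1 stuck-at-0: G1=0 [stuck-at-0], G2=0, G3=0, G4=1 → 1 — eliminated
  G1 inverted output: G1=1 [inverted output], G2=0, G3=0, G4=0 → 0 — matches
Only G1 inverted output reproduces the observed 0.

G1 inverted output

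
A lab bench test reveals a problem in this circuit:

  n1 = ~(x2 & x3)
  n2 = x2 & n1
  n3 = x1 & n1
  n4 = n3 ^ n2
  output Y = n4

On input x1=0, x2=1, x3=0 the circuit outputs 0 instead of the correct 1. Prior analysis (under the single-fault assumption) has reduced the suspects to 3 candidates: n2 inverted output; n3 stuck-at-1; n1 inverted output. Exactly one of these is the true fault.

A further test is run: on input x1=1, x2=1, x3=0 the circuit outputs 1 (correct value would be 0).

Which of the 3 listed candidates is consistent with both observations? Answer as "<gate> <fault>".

n2 inverted output

Evaluate each candidate on input x1=1, x2=1, x3=0:
  n2 inverted output: n1=1, n2=0 [inverted output], n3=1, n4=1 → 1 — matches
  n3 stuck-at-1: n1=1, n2=1, n3=1 [stuck-at-1], n4=0 → 0 — eliminated
  n1 inverted output: n1=0 [inverted output], n2=0, n3=0, n4=0 → 0 — eliminated
Only n2 inverted output reproduces the observed 1.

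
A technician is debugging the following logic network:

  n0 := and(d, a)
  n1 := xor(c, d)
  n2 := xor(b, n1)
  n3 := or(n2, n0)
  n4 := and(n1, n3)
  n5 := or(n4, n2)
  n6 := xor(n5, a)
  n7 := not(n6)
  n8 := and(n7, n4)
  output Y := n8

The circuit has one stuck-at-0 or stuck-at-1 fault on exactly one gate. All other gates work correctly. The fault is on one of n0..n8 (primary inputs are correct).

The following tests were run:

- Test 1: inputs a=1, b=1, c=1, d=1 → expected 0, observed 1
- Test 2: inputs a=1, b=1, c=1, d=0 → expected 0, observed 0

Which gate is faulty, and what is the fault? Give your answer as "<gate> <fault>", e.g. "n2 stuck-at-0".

Fault-free values for test 1 (a=1, b=1, c=1, d=1): n0=1, n1=0, n2=1, n3=1, n4=0, n5=1, n6=0, n7=1, n8=0, giving Y=0. Observed 1.
Test 1: faults giving observed 1 are {n1 stuck-at-1, n4 stuck-at-1, n8 stuck-at-1}.
Test 2 (a=1, b=1, c=1, d=0): fault-free n0=0, n1=1, n2=0, n3=0, n4=0, n5=0, n6=1, n7=0, n8=0 → 0; observed 0. Eliminates n4 stuck-at-1, n8 stuck-at-1.
Only n1 stuck-at-1 is consistent with every test.

n1 stuck-at-1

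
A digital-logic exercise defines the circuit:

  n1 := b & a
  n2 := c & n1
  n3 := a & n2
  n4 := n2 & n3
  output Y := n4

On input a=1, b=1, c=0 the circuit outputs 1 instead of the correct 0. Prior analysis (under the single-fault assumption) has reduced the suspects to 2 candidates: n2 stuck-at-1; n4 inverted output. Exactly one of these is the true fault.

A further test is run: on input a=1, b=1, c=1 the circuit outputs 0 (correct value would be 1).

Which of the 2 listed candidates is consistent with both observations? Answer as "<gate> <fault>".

n4 inverted output

Evaluate each candidate on input a=1, b=1, c=1:
  n2 stuck-at-1: n1=1, n2=1 [stuck-at-1], n3=1, n4=1 → 1 — eliminated
  n4 inverted output: n1=1, n2=1, n3=1, n4=0 [inverted output] → 0 — matches
Only n4 inverted output reproduces the observed 0.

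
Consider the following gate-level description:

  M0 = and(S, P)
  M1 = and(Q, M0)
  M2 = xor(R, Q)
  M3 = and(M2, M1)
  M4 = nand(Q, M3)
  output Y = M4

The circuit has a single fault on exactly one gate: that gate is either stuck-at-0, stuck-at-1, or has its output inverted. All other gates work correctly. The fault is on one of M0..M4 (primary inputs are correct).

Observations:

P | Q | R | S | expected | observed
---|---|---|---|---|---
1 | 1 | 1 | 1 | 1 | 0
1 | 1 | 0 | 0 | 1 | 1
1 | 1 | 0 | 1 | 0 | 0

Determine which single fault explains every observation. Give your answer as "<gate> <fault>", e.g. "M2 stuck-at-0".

Fault-free values for test 1 (P=1, Q=1, R=1, S=1): M0=1, M1=1, M2=0, M3=0, M4=1, giving Y=1. Observed 0.
Test 1: faults giving observed 0 are {M2 stuck-at-1, M2 inverted output, M3 stuck-at-1, M3 inverted output, M4 stuck-at-0, M4 inverted output}.
Test 2 (P=1, Q=1, R=0, S=0): fault-free M0=0, M1=0, M2=1, M3=0, M4=1 → 1; observed 1. Eliminates M3 stuck-at-1, M3 inverted output, M4 stuck-at-0, M4 inverted output.
Test 3 (P=1, Q=1, R=0, S=1): fault-free M0=1, M1=1, M2=1, M3=1, M4=0 → 0; observed 0. Eliminates M2 inverted output.
Only M2 stuck-at-1 is consistent with every test.

M2 stuck-at-1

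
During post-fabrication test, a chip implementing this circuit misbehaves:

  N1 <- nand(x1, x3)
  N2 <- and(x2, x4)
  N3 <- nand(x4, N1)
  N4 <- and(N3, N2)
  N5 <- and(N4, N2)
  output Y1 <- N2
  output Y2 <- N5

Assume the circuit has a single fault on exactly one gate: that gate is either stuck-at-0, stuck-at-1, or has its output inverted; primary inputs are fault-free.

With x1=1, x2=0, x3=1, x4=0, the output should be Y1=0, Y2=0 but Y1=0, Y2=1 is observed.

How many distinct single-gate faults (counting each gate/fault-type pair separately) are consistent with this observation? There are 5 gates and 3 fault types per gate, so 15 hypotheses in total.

2

Fault-free: N1=0, N2=0, N3=1, N4=0, N5=0 → Y1=0, Y2=0. Observed Y1=0, Y2=1.
  N1: none of the 3 fault types match ✗
  N2: none of the 3 fault types match ✗
  N3: none of the 3 fault types match ✗
  N4: none of the 3 fault types match ✗
  N5: stuck-at-1, inverted output ✓; others ✗
Consistent faults: {N5 stuck-at-1, N5 inverted output} — 2 in all.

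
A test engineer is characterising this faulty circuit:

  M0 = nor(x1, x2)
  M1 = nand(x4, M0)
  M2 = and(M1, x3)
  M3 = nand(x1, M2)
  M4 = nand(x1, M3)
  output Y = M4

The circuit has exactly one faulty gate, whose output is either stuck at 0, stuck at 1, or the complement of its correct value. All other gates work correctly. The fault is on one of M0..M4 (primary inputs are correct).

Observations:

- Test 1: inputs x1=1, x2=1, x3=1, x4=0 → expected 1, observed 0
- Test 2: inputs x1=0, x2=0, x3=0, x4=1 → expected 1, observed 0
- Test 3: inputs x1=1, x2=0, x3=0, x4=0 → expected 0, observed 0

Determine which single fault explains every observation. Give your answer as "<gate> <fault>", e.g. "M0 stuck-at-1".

M4 stuck-at-0

Fault-free values for test 1 (x1=1, x2=1, x3=1, x4=0): M0=0, M1=1, M2=1, M3=0, M4=1, giving Y=1. Observed 0.
Test 1: faults giving observed 0 are {M1 stuck-at-0, M1 inverted output, M2 stuck-at-0, M2 inverted output, M3 stuck-at-1, M3 inverted output, M4 stuck-at-0, M4 inverted output}.
Test 2 (x1=0, x2=0, x3=0, x4=1): fault-free M0=1, M1=0, M2=0, M3=1, M4=1 → 1; observed 0. Eliminates M1 stuck-at-0, M1 inverted output, M2 stuck-at-0, M2 inverted output, M3 stuck-at-1, M3 inverted output.
Test 3 (x1=1, x2=0, x3=0, x4=0): fault-free M0=0, M1=1, M2=0, M3=1, M4=0 → 0; observed 0. Eliminates M4 inverted output.
Only M4 stuck-at-0 is consistent with every test.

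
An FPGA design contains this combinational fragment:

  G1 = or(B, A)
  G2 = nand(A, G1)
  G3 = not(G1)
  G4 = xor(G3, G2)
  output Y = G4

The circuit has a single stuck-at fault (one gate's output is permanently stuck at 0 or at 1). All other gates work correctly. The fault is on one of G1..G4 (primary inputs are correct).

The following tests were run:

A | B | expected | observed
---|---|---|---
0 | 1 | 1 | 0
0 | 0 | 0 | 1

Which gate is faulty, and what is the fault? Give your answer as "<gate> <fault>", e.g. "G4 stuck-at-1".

Fault-free values for test 1 (A=0, B=1): G1=1, G2=1, G3=0, G4=1, giving Y=1. Observed 0.
Test 1: faults giving observed 0 are {G1 stuck-at-0, G2 stuck-at-0, G3 stuck-at-1, G4 stuck-at-0}.
Test 2 (A=0, B=0): fault-free G1=0, G2=1, G3=1, G4=0 → 0; observed 1. Eliminates G1 stuck-at-0, G3 stuck-at-1, G4 stuck-at-0.
Only G2 stuck-at-0 is consistent with every test.

G2 stuck-at-0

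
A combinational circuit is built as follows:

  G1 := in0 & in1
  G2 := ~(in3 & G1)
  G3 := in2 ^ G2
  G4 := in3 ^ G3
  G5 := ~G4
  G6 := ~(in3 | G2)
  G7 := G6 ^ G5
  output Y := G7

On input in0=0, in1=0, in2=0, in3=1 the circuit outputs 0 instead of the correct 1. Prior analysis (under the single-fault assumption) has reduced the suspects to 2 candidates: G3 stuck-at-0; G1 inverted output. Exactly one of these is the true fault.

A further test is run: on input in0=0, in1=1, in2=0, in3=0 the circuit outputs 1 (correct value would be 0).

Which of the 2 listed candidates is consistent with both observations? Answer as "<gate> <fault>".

Evaluate each candidate on input in0=0, in1=1, in2=0, in3=0:
  G3 stuck-at-0: G1=0, G2=1, G3=0 [stuck-at-0], G4=0, G5=1, G6=0, G7=1 → 1 — matches
  G1 inverted output: G1=1 [inverted output], G2=1, G3=1, G4=1, G5=0, G6=0, G7=0 → 0 — eliminated
Only G3 stuck-at-0 reproduces the observed 1.

G3 stuck-at-0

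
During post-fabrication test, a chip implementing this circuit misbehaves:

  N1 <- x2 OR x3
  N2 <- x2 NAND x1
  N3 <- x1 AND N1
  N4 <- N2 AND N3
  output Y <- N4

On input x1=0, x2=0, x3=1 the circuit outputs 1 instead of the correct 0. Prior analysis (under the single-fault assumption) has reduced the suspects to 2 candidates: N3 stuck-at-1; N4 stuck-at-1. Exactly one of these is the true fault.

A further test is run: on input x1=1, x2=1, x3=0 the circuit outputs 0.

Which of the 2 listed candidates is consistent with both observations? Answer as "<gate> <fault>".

N3 stuck-at-1

Evaluate each candidate on input x1=1, x2=1, x3=0:
  N3 stuck-at-1: N1=1, N2=0, N3=1 [stuck-at-1], N4=0 → 0 — matches
  N4 stuck-at-1: N1=1, N2=0, N3=1, N4=1 [stuck-at-1] → 1 — eliminated
Only N3 stuck-at-1 reproduces the observed 0.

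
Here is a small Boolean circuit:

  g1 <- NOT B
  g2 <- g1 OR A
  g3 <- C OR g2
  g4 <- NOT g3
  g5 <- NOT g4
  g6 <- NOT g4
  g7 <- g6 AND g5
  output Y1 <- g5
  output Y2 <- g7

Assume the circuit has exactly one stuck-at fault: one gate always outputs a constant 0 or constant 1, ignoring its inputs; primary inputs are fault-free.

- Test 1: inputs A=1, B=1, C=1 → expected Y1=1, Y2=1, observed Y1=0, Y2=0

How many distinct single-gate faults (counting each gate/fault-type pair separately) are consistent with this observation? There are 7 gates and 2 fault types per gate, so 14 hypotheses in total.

Fault-free: g1=0, g2=1, g3=1, g4=0, g5=1, g6=1, g7=1 → Y1=1, Y2=1. Observed Y1=0, Y2=0.
  g1 stuck-at-0: output Y1=1, Y2=1 ✗
  g1 stuck-at-1: output Y1=1, Y2=1 ✗
  g2 stuck-at-0: output Y1=1, Y2=1 ✗
  g2 stuck-at-1: output Y1=1, Y2=1 ✗
  g3 stuck-at-0: output Y1=0, Y2=0 ✓
  g3 stuck-at-1: output Y1=1, Y2=1 ✗
  g4 stuck-at-0: output Y1=1, Y2=1 ✗
  g4 stuck-at-1: output Y1=0, Y2=0 ✓
  g5 stuck-at-0: output Y1=0, Y2=0 ✓
  g5 stuck-at-1: output Y1=1, Y2=1 ✗
  g6 stuck-at-0: output Y1=1, Y2=0 ✗
  g6 stuck-at-1: output Y1=1, Y2=1 ✗
  g7 stuck-at-0: output Y1=1, Y2=0 ✗
  g7 stuck-at-1: output Y1=1, Y2=1 ✗
Consistent faults: {g3 stuck-at-0, g4 stuck-at-1, g5 stuck-at-0} — 3 in all.

3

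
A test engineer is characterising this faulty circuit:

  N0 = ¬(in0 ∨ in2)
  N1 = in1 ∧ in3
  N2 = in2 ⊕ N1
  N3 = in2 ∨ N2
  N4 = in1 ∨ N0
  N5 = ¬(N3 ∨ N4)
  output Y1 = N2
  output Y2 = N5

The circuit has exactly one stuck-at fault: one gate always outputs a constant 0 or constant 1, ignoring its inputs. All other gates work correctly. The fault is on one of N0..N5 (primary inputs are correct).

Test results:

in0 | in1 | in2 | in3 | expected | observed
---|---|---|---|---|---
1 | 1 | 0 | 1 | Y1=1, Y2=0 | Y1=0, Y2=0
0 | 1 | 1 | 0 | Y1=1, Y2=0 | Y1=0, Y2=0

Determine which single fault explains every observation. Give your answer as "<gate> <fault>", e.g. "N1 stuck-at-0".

Fault-free values for test 1 (in0=1, in1=1, in2=0, in3=1): N0=0, N1=1, N2=1, N3=1, N4=1, N5=0, giving Y1=1, Y2=0. Observed Y1=0, Y2=0.
Test 1: faults giving observed Y1=0, Y2=0 are {N1 stuck-at-0, N2 stuck-at-0}.
Test 2 (in0=0, in1=1, in2=1, in3=0): fault-free N0=0, N1=0, N2=1, N3=1, N4=1, N5=0 → Y1=1, Y2=0; observed Y1=0, Y2=0. Eliminates N1 stuck-at-0.
Only N2 stuck-at-0 is consistent with every test.

N2 stuck-at-0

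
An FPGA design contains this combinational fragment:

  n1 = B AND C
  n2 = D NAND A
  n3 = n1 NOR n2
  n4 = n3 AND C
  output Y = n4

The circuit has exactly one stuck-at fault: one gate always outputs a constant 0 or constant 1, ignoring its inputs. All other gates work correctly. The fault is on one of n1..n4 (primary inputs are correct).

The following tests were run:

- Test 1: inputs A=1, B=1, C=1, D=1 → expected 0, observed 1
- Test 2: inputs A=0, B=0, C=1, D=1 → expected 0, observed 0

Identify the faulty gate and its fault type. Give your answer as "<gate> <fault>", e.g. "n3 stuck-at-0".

Fault-free values for test 1 (A=1, B=1, C=1, D=1): n1=1, n2=0, n3=0, n4=0, giving Y=0. Observed 1.
Test 1: faults giving observed 1 are {n1 stuck-at-0, n3 stuck-at-1, n4 stuck-at-1}.
Test 2 (A=0, B=0, C=1, D=1): fault-free n1=0, n2=1, n3=0, n4=0 → 0; observed 0. Eliminates n3 stuck-at-1, n4 stuck-at-1.
Only n1 stuck-at-0 is consistent with every test.

n1 stuck-at-0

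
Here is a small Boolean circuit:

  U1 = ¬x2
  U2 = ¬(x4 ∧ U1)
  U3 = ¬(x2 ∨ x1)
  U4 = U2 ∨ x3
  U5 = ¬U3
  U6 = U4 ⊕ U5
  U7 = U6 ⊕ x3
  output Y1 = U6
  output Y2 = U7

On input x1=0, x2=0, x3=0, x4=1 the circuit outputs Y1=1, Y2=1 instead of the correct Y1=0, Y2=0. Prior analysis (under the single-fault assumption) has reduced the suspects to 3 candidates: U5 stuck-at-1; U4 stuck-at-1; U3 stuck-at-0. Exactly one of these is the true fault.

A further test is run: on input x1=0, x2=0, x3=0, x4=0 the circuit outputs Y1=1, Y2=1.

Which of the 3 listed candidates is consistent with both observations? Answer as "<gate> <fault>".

Evaluate each candidate on input x1=0, x2=0, x3=0, x4=0:
  U5 stuck-at-1: U1=1, U2=1, U3=1, U4=1, U5=1 [stuck-at-1], U6=0, U7=0 → Y1=0, Y2=0 — eliminated
  U4 stuck-at-1: U1=1, U2=1, U3=1, U4=1 [stuck-at-1], U5=0, U6=1, U7=1 → Y1=1, Y2=1 — matches
  U3 stuck-at-0: U1=1, U2=1, U3=0 [stuck-at-0], U4=1, U5=1, U6=0, U7=0 → Y1=0, Y2=0 — eliminated
Only U4 stuck-at-1 reproduces the observed Y1=1, Y2=1.

U4 stuck-at-1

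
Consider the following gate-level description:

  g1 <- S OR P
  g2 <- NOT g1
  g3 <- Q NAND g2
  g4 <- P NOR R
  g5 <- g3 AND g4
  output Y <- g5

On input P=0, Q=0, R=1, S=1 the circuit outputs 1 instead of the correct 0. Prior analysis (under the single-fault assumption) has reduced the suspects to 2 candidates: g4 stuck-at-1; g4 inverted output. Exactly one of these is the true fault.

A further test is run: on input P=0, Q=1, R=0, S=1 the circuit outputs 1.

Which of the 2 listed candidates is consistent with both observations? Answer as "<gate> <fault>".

g4 stuck-at-1

Evaluate each candidate on input P=0, Q=1, R=0, S=1:
  g4 stuck-at-1: g1=1, g2=0, g3=1, g4=1 [stuck-at-1], g5=1 → 1 — matches
  g4 inverted output: g1=1, g2=0, g3=1, g4=0 [inverted output], g5=0 → 0 — eliminated
Only g4 stuck-at-1 reproduces the observed 1.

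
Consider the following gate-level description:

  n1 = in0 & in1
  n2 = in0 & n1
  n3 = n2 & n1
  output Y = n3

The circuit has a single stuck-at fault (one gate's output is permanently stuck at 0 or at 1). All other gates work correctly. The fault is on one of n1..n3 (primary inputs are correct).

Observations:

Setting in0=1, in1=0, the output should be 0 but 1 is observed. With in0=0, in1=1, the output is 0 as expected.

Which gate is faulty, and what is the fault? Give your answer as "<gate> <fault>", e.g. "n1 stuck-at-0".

n1 stuck-at-1

Fault-free values for test 1 (in0=1, in1=0): n1=0, n2=0, n3=0, giving Y=0. Observed 1.
Test 1: faults giving observed 1 are {n1 stuck-at-1, n3 stuck-at-1}.
Test 2 (in0=0, in1=1): fault-free n1=0, n2=0, n3=0 → 0; observed 0. Eliminates n3 stuck-at-1.
Only n1 stuck-at-1 is consistent with every test.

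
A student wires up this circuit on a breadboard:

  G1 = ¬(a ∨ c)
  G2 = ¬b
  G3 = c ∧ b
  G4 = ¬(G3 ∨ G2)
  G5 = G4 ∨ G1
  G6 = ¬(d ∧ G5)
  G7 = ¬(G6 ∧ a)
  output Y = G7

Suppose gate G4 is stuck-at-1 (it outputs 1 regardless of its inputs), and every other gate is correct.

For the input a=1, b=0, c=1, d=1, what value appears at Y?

1

Propagate with G4 forced: G1=0, G2=1, G3=0, G4=1 [stuck-at-1], G5=1, G6=0, G7=1.
So Y = 1. (Without the fault it would be 0.)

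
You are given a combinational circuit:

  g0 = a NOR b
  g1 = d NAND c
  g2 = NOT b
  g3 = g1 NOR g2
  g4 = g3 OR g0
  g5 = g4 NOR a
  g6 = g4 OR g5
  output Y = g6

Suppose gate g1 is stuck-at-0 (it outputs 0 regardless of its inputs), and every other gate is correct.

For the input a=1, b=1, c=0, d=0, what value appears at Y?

Propagate with g1 forced: g0=0, g1=0 [stuck-at-0], g2=0, g3=1, g4=1, g5=0, g6=1.
So Y = 1. (Without the fault it would be 0.)

1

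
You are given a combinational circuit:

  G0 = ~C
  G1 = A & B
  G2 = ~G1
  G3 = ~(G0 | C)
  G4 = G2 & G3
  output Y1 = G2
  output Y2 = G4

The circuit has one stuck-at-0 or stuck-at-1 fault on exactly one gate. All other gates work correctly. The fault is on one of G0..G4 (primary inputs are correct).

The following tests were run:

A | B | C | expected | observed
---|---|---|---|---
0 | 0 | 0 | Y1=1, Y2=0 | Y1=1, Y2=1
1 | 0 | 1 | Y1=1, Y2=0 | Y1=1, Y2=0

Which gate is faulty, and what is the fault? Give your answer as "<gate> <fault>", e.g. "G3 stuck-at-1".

G0 stuck-at-0

Fault-free values for test 1 (A=0, B=0, C=0): G0=1, G1=0, G2=1, G3=0, G4=0, giving Y1=1, Y2=0. Observed Y1=1, Y2=1.
Test 1: faults giving observed Y1=1, Y2=1 are {G0 stuck-at-0, G3 stuck-at-1, G4 stuck-at-1}.
Test 2 (A=1, B=0, C=1): fault-free G0=0, G1=0, G2=1, G3=0, G4=0 → Y1=1, Y2=0; observed Y1=1, Y2=0. Eliminates G3 stuck-at-1, G4 stuck-at-1.
Only G0 stuck-at-0 is consistent with every test.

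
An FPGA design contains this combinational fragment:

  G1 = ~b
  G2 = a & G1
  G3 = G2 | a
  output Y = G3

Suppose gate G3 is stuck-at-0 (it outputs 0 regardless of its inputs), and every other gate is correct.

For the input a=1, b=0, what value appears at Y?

Propagate with G3 forced: G1=1, G2=1, G3=0 [stuck-at-0].
So Y = 0. (Without the fault it would be 1.)

0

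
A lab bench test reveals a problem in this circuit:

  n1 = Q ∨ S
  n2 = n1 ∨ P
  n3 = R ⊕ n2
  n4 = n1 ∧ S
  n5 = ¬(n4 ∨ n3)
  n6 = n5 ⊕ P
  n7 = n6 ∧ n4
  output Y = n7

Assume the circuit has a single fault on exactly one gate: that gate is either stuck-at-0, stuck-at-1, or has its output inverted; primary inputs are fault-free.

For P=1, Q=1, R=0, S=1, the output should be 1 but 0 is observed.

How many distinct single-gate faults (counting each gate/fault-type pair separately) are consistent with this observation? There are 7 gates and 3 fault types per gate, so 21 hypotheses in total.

10

Fault-free: n1=1, n2=1, n3=1, n4=1, n5=0, n6=1, n7=1 → 1. Observed 0.
  n1: stuck-at-0, inverted output ✓; others ✗
  n2: none of the 3 fault types match ✗
  n3: none of the 3 fault types match ✗
  n4: stuck-at-0, inverted output ✓; others ✗
  n5: stuck-at-1, inverted output ✓; others ✗
  n6: stuck-at-0, inverted output ✓; others ✗
  n7: stuck-at-0, inverted output ✓; others ✗
Consistent faults: {n1 stuck-at-0, n1 inverted output, n4 stuck-at-0, n4 inverted output, n5 stuck-at-1, n5 inverted output, n6 stuck-at-0, n6 inverted output, n7 stuck-at-0, n7 inverted output} — 10 in all.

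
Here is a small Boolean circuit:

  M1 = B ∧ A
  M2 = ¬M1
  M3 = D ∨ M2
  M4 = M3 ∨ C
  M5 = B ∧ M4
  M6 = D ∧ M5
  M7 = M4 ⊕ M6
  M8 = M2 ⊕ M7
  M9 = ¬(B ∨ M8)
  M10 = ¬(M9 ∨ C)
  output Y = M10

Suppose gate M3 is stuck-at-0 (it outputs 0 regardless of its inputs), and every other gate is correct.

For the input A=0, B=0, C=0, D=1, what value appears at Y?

Propagate with M3 forced: M1=0, M2=1, M3=0 [stuck-at-0], M4=0, M5=0, M6=0, M7=0, M8=1, M9=0, M10=1.
So Y = 1. (Without the fault it would be 0.)

1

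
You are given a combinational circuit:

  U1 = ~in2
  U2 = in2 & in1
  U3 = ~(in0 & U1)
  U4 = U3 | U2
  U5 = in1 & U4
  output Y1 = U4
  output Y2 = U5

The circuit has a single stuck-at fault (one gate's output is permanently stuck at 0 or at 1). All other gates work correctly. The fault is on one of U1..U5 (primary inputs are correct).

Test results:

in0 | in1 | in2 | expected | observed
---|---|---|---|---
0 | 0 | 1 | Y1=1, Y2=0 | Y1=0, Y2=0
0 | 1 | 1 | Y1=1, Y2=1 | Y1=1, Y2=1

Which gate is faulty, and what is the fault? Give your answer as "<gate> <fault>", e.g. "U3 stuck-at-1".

U3 stuck-at-0

Fault-free values for test 1 (in0=0, in1=0, in2=1): U1=0, U2=0, U3=1, U4=1, U5=0, giving Y1=1, Y2=0. Observed Y1=0, Y2=0.
Test 1: faults giving observed Y1=0, Y2=0 are {U3 stuck-at-0, U4 stuck-at-0}.
Test 2 (in0=0, in1=1, in2=1): fault-free U1=0, U2=1, U3=1, U4=1, U5=1 → Y1=1, Y2=1; observed Y1=1, Y2=1. Eliminates U4 stuck-at-0.
Only U3 stuck-at-0 is consistent with every test.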